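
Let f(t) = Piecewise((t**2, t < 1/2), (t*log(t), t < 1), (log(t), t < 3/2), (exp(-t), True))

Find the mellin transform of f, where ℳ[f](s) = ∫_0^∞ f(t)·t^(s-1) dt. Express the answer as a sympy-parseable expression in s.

linearity at 1/2, 1, 3/2 turns ℳ[f](s) into 4 summed integrals
between 0 and 1/2 the integrand is t**2·t^(s-1)
∫ t*log(t)·t^(s-1) over [1/2, 1)
∫ over [1, 3/2) of log(t)·t^(s-1) joins the sum
segment [3/2, ∞) carries exp(-t); integrate it

(4*2**s*s**2*(s + 2)*(s**2 + 2*s + 1)*uppergamma(s, 3/2) - 4*2**s*s**2*(s + 2) + 4*2**s*(s + 2)*(s**2 + 2*s + 1) + 3**s*s*(s + 2)*(-4*log(2) + 4*log(3))*(s**2 + 2*s + 1) - 4*3**s*(s + 2)*(s**2 + 2*s + 1) + s**3*(s + 2)*log(4) + s**2*(s + 2)*log(4) + 2*s**2*(s + 2) + s**2*(s**2 + 2*s + 1))/(4*2**s*s**2*(s + 2)*(s**2 + 2*s + 1))
  Re(s) > -2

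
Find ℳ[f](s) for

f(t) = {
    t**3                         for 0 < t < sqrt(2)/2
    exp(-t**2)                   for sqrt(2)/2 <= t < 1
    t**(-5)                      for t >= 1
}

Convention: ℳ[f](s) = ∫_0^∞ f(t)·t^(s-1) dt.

(2*2**(s/2)*(s - 5)*(s + 3)*uppergamma(s/2, 1/2) - 2*2**(s/2)*(s - 5)*(s + 3)*uppergamma(s/2, 1) - 4*2**(s/2)*(s + 3) + sqrt(2)*(s - 5))/(4*2**(s/2)*(s - 5)*(s + 3))
  -3 < Re(s) < 5

reversing the power substitution: t**(3/2) on [0, 1/2); exp(-t) on [1/2, 1); t**(-5/2) on [1, ∞)
summing 3 kernel integrals split by sqrt(2)/2, 1 yields ℳ[f](s)
[0, sqrt(2)/2) adds the kernel integral of t**3
∫ over [sqrt(2)/2, 1) of exp(-t**2)·t^(s-1) joins the sum
the [1, ∞) slice contributes ∫ t**(-5)·t^(s-1) dt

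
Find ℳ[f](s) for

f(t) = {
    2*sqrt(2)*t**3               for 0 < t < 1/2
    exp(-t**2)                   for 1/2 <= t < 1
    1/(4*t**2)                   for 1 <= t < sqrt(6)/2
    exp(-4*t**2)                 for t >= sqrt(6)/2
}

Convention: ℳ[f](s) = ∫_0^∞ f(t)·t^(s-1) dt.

the power substitution comes off first: 2*sqrt(2)*t**(3/2) on [0, 1/4); exp(-t) on [1/4, 1); 1/(4*t) on [1, 3/2); …
undo the common scale on t: t**(3/2) on [0, 1/2); exp(-t/2) on [1/2, 2); 1/(2*t) on [2, 3); …
along the cuts 1/2, 1, sqrt(6)/2, ℳ[f](s) splits into 4 integrals
on [0, 1/2) integrate f = 2*sqrt(2)*t**3 against the kernel
∫ exp(-t**2)·t^(s-1) over [1/2, 1)
the [1, sqrt(6)/2) slice contributes ∫ 1/(4*t**2)·t^(s-1) dt
for t in [sqrt(6)/2, ∞): the term is ∫ exp(-4*t**2)·t^(s-1)

(sqrt(6)/12)**s*(-6*2**s*6**(s/2)*(s - 2)*(s + 3)*uppergamma(s/2, 1) + 6*6**(s/2)*(s - 2)*(s + 3)*uppergamma(s/2, 6) + 3*sqrt(2)*6**(s/2)*(s - 2) + 2*6**s*(s + 3) + 6*(2*sqrt(6))**s*(s - 2)*(s + 3)*uppergamma(s/2, 1/4) - 3*(2*sqrt(6))**s*(s + 3))/(12*(s - 2)*(s + 3))
  Re(s) > -3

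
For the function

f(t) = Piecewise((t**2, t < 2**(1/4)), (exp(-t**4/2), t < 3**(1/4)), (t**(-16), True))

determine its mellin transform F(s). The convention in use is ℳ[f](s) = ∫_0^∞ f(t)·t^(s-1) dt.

(81*2**(s/4)*(s - 16)*(s + 2)*uppergamma(s/4, 1) - 81*2**(s/4)*(s - 16)*(s + 2)*uppergamma(s/4, 3/2) + 324*2**(s/4 + 1/2)*(s - 16) - 4*3**(s/4)*(s + 2))/(324*(s - 16)*(s + 2))
  -2 < Re(s) < 16

reversing the power substitution: t on [0, sqrt(2)); exp(-t**2/2) on [sqrt(2), sqrt(3)); t**(-8) on [sqrt(3), ∞)
remove the power substitution first: sqrt(t) on [0, 2); exp(-t/2) on [2, 3); t**(-4) on [3, ∞)
cuts at 2**(1/4), 3**(1/4): linearity sums the 3 kernel integrals
between 0 and 2**(1/4) the integrand is t**2·t^(s-1)
on [2**(1/4), 3**(1/4)) integrate f = exp(-t**4/2) against the kernel
over [3**(1/4), ∞), the kernel integral of t**(-16) enters the sum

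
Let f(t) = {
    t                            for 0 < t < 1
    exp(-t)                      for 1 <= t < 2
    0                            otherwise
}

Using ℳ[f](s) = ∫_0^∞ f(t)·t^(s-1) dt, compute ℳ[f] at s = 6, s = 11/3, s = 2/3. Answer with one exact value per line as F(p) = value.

treat the 2 regions marked off by 1 separately and sum
∫ t·t^(s-1) over [0, 1)
for t in [1, 2): the term is ∫ exp(-t)·t^(s-1)

F(6) = -872*exp(-2) + 1/7 + 326*exp(-1)
F(11/3) = -uppergamma(11/3, 2) + 3/14 + uppergamma(11/3, 1)
F(2/3) = -uppergamma(2/3, 2) + uppergamma(2/3, 1) + 3/5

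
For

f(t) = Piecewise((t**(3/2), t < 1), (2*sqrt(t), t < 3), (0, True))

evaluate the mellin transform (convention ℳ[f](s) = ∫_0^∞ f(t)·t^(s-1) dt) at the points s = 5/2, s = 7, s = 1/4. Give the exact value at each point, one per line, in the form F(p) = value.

F(5/2) = 211/12
F(7) = -38/255 + 2916*sqrt(3)/5
F(1/4) = -44/21 + 8*3**(3/4)/3

treat the 2 regions marked off by 1 separately and sum
segment [0, 1) carries t**(3/2); integrate it
between 1 and 3 the integrand is 2*sqrt(t)·t^(s-1)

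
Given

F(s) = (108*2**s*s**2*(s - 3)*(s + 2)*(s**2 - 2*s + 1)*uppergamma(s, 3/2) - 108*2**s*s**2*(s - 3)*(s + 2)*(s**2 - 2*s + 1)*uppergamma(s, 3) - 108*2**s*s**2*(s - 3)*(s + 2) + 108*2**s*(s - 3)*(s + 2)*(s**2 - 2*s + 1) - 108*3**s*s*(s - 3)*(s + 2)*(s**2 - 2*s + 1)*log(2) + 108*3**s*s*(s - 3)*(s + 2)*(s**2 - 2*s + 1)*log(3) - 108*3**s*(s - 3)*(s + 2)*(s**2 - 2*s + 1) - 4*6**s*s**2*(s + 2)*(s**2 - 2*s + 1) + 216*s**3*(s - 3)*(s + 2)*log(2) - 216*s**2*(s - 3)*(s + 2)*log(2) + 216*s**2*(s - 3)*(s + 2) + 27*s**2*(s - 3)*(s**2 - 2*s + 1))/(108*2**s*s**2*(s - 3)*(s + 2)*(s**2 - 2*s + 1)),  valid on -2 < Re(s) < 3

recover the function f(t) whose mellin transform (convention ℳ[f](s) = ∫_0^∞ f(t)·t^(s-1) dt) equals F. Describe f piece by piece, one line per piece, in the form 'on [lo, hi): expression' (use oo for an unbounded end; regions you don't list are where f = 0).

on [0, 1/2): t**2
on [1/2, 1): log(t)/t
on [1, 3/2): log(t)
on [3/2, 3): exp(-t)
on [3, oo): t**(-3)

cuts at 1/2, 1, 3/2, 3: linearity sums the 5 kernel integrals
the [0, 1/2) slice contributes ∫ t**2·t^(s-1) dt
segment 1/2 to 1 holds log(t)/t; add its integral
on [1, 3/2): add ∫ log(t)·t^(s-1) dt
over [3/2, 3), the kernel integral of exp(-t) enters the sum
[3, ∞) adds the kernel integral of t**(-3)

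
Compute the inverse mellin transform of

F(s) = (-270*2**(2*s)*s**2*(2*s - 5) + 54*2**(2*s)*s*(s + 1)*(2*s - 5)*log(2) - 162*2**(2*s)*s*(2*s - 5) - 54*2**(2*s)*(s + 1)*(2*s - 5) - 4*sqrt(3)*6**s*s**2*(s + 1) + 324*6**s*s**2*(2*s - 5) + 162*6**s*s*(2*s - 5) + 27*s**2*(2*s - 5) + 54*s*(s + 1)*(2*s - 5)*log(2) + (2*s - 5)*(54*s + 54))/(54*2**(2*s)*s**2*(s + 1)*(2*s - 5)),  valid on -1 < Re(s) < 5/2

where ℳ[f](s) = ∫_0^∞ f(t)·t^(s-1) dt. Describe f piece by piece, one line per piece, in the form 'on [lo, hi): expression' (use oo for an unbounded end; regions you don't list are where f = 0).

the common scale on t comes off first: t on [0, 1/2); log(t) on [1/2, 2); t + 3 on [2, 3); …
split f at 1/4, 1, 3/2: ℳ[f](s) collects 4 kernel integrals
segment 0 to 1/4 holds 2*t; add its integral
on [1/4, 1) integrate f = log(2*t) against the kernel
[1, 3/2) adds the kernel integral of (2*t + 3)
on [3/2, ∞) integrate f = sqrt(2)/(8*t**(5/2)) against the kernel

on [0, 1/4): 2*t
on [1/4, 1): log(2*t)
on [1, 3/2): 2*t + 3
on [3/2, oo): sqrt(2)/(8*t**(5/2))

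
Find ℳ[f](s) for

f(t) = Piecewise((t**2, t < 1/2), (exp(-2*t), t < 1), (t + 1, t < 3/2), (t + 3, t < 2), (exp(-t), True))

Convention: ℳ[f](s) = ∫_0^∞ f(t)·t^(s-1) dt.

(20*2**(2*s)*s*(s + 2) + 12*2**(2*s)*(s + 2) + 4*2**s*s*(s + 1)*(s + 2)*uppergamma(s, 2) - 8*2**s*s*(s + 2) - 4*2**s*(s + 2) - 8*3**s*s*(s + 2) - 8*3**s*(s + 2) + 4*s*(s + 1)*(s + 2)*uppergamma(s, 1) - 4*s*(s + 1)*(s + 2)*uppergamma(s, 2) + s*(s + 1))/(4*2**s*s*(s + 1)*(s + 2))
  Re(s) > -2

split f at 1/2, 1, 3/2, 2: ℳ[f](s) collects 5 kernel integrals
on [0, 1/2): add ∫ t**2·t^(s-1) dt
piece [1/2, 1): integrate exp(-2*t) against the kernel
∫ (t + 1)·t^(s-1) over [1, 3/2)
∫ (t + 3)·t^(s-1) over [3/2, 2)
the [2, ∞) slice contributes ∫ exp(-t)·t^(s-1) dt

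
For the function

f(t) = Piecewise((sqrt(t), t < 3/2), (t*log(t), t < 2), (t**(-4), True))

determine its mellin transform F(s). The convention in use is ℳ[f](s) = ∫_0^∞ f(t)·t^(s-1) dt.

split f at 3/2, 2: ℳ[f](s) collects 3 kernel integrals
between 0 and 3/2 the integrand is sqrt(t)·t^(s-1)
∫ t*log(t)·t^(s-1) over [3/2, 2)
piece [2, ∞): integrate t**(-4) against the kernel

(-32*2**(2*s)*(s - 4)*(2*s + 1) + 3**s*s*(s - 4)*(2*s + 1)*(-24*log(3) + 24*log(2)) + 3**s*(s - 4)*(2*s + 1)*(-24*log(3) + 24*log(2)) + 24*3**s*(s - 4)*(2*s + 1) + 16*3**s*sqrt(6)*(s - 4)*(s**2 + 2*s + 1) + 32*4**s*s*(s - 4)*(2*s + 1)*log(2) + 32*4**s*(s - 4)*(2*s + 1)*log(2) - 4**s*(2*s + 1)*(s**2 + 2*s + 1))/(16*2**s*(s - 4)*(2*s + 1)*(s**2 + 2*s + 1))
  -1/2 < Re(s) < 4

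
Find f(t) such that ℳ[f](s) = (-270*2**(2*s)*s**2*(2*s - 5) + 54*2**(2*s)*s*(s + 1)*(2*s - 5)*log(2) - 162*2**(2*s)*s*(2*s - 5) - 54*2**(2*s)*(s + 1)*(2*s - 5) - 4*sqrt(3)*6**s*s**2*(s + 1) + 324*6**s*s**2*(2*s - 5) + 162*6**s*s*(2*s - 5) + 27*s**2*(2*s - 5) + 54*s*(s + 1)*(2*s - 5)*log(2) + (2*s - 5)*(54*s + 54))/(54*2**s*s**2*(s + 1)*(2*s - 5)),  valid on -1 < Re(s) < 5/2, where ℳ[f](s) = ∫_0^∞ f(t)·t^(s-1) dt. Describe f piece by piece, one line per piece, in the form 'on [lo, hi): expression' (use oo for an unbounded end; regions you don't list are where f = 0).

summing 4 kernel integrals split by 1/2, 2, 3 yields ℳ[f](s)
over [0, 1/2), the kernel integral of t enters the sum
[1/2, 2) adds the kernel integral of log(t)
segment 2 to 3 holds (t + 3); add its integral
the [3, ∞) slice contributes ∫ t**(-5/2)·t^(s-1) dt

on [0, 1/2): t
on [1/2, 2): log(t)
on [2, 3): t + 3
on [3, oo): t**(-5/2)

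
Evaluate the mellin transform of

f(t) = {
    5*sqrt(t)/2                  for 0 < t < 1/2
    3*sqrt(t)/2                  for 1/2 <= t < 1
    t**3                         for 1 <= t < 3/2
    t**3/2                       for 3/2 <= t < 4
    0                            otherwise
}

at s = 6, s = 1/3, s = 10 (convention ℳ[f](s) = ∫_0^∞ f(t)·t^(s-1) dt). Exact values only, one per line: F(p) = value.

f breaks at 1/2, 1, 3/2 into 4 integrals to sum
over [0, 1/2), the kernel integral of 5*sqrt(t)/2 enters the sum
[1/2, 1) adds the kernel integral of 3*sqrt(t)/2
segment [1, 3/2) carries t**3; integrate it
∫ over [3/2, 4) of t**3/2·t^(s-1) joins the sum

F(6) = sqrt(2)/832 + 1745100679/119808
F(1/3) = 81*2**(2/3)*3**(1/3)/320 + 3*2**(1/6)/5 + 3/2 + 48*2**(2/3)/5
F(10) = sqrt(2)/21504 + 3848301955781/1490944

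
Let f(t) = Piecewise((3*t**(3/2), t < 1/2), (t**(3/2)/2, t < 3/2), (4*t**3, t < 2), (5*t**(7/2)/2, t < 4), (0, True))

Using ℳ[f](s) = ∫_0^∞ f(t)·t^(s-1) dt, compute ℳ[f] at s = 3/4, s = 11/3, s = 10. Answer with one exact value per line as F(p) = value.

F(3/4) = -160*2**(1/4)/17 - 9*2**(1/4)*3**(3/4)/5 + 2**(3/4)*3**(1/4)/4 + 1561*2**(3/4)/180 + 2560*sqrt(2)/17
F(11/3) = -1920*2**(1/6)/43 - 2187*2**(1/3)*3**(2/3)/640 + 15*2**(5/6)/1984 + 729*2**(5/6)*3**(1/6)/1984 + 192*2**(2/3)/5 + 245760*2**(1/3)/43
F(10) = -3858759545*sqrt(2)/2543616 + 177147*sqrt(6)/94208 + 17868832843967/718848

f breaks at 1/2, 3/2, 2 into 4 integrals to sum
segment 0 to 1/2 holds 3*t**(3/2); add its integral
for t in [1/2, 3/2): the term is ∫ t**(3/2)/2·t^(s-1)
over [3/2, 2), the kernel integral of 4*t**3 enters the sum
piece [2, 4): integrate 5*t**(7/2)/2 against the kernel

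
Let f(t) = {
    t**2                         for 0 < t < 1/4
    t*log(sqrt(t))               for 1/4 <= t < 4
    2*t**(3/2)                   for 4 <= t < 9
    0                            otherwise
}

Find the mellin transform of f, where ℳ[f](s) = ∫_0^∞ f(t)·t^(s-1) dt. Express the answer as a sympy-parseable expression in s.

(-512*2**(4*s)*(s + 1)**2*(s + 2) + 64*2**(4*s)*(s + 1)*(s + 2)*(2*s + 3)*log(2) - 32*2**(4*s)*(s + 2)*(2*s + 3) + 1728*6**(2*s)*(s + 1)**2*(s + 2) + (s + 1)**2*(2*s + 3) + 4*(s + 1)*(s + 2)*(2*s + 3)*log(2) + 2*(s + 2)*(2*s + 3))/(16*2**(2*s)*(s + 1)**2*(s + 2)*(2*s + 3))
  Re(s) > -2

undo the shared t-power: t on [0, 1/4); log(sqrt(t)) on [1/4, 4); 2*sqrt(t) on [4, 9)
the power substitution comes off first: t**2 on [0, 1/2); log(t) on [1/2, 2); 2*t on [2, 3)
linearity at 1/4, 4 turns ℳ[f](s) into 3 summed integrals
piece [0, 1/4): integrate t**2 against the kernel
over [1/4, 4), the kernel integral of t*log(sqrt(t)) enters the sum
∫ over [4, 9) of 2*t**(3/2)·t^(s-1) joins the sum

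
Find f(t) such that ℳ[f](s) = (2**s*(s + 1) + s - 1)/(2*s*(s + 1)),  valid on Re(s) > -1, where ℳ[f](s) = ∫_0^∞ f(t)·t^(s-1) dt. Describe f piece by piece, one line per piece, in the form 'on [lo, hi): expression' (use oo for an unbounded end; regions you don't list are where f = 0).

treat the 2 regions marked off by 1 separately and sum
over [0, 1), the kernel integral of t enters the sum
∫ over [1, 2) of 1/2·t^(s-1) joins the sum

on [0, 1): t
on [1, 2): 1/2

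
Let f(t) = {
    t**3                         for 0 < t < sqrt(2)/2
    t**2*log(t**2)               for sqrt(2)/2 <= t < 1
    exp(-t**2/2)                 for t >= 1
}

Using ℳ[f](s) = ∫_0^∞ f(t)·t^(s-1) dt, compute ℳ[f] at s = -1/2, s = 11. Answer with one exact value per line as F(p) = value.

invert the power substitution to get t**(3/2) on [0, 1/2); t*log(t) on [1/2, 1); exp(-t/2) on [1, ∞)
summing 3 kernel integrals split by sqrt(2)/2, 1 yields ℳ[f](s)
for t in [0, sqrt(2)/2): the term is ∫ t**3·t^(s-1)
on [sqrt(2)/2, 1): add ∫ t**2*log(t**2)·t^(s-1) dt
∫ exp(-t**2/2)·t^(s-1) over [1, ∞)

F(-1/2) = 2**(1/4)*(-80*2**(3/4) + 18*sqrt(2) + 45*sqrt(2)*uppergamma(-1/4, 1/2) + 60*log(2) + 80)/180
F(11) = -3415/302848 + sqrt(2)/10816 + sqrt(2)*log(2)/1664 + 945*sqrt(2)*sqrt(pi)*erfc(sqrt(2)/2)/2 + 1333*exp(-1/2)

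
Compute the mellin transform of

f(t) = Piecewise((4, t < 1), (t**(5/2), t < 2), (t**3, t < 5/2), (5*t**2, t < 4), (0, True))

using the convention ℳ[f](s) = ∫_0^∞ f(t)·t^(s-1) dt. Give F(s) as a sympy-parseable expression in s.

treat the 4 regions marked off by 1, 2, 5/2 separately and sum
the [0, 1) slice contributes ∫ 4·t^(s-1) dt
for t in [1, 2): the term is ∫ t**(5/2)·t^(s-1)
between 2 and 5/2 the integrand is t**3·t^(s-1)
piece [5/2, 4): integrate 5*t**2 against the kernel

(640*2**(2*s)*s*(s + 3)*(2*s + 5) - 64*2**s*s*(s + 2)*(2*s + 5) + 64*2**(s + 1/2)*s*(s + 2)*(s + 3) + 125*(5/2)**s*s*(s + 2)*(2*s + 5) - 16*s*(s + 2)*(s + 3) + 32*(s + 2)*(s + 3)*(2*s + 5) - 250*5**s*s*(s + 3)*(2*s + 5)/2**s)/(8*s*(s + 2)*(s + 3)*(2*s + 5))
  Re(s) > 0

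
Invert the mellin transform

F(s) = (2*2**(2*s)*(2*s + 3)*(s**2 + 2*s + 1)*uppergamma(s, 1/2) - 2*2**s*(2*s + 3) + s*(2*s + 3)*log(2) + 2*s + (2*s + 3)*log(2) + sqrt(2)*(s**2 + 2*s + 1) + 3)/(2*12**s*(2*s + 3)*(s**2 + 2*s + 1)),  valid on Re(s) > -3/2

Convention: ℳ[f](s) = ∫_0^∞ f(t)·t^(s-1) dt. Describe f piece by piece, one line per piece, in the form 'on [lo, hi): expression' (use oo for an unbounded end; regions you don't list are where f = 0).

on [0, 1/12): 6*sqrt(6)*t**(3/2)
on [1/12, 1/6): 6*t*log(6*t)
on [1/6, oo): exp(-3*t)

invert the common scale on t to get 2*sqrt(2)*t**(3/2) on [0, 1/4); 2*t*log(2*t) on [1/4, 1/2); exp(-t) on [1/2, ∞)
undo the common scale on t: t**(3/2) on [0, 1/2); t*log(t) on [1/2, 1); exp(-t/2) on [1, ∞)
decompose at 1/12, 1/6; ℳ[f](s) sums the 3 pieces' integrals
piece [0, 1/12): integrate 6*sqrt(6)*t**(3/2) against the kernel
on [1/12, 1/6) integrate f = 6*t*log(6*t) against the kernel
segment [1/6, ∞) carries exp(-3*t); integrate it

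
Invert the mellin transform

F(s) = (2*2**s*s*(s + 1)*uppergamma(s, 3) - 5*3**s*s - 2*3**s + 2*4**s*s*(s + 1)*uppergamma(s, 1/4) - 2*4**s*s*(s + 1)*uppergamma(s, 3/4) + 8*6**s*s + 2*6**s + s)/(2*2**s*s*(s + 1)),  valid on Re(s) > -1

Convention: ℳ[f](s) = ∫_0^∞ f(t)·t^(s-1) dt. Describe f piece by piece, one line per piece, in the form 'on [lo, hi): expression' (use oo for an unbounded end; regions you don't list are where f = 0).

on [0, 1/2): t
on [1/2, 3/2): exp(-t/2)
on [3/2, 3): t + 1
on [3, oo): exp(-t)

slice at 1/2, 3/2, 3, transform all 4 pieces, and sum them
segment [0, 1/2) carries t; integrate it
segment 1/2 to 3/2 holds exp(-t/2); add its integral
on [3/2, 3): add ∫ (t + 1)·t^(s-1) dt
segment 3 to ∞ holds exp(-t); add its integral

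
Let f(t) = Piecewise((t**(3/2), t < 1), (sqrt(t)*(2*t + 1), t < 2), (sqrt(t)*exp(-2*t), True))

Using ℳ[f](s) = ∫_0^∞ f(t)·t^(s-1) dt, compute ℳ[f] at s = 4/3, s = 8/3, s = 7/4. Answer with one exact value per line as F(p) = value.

F(4/3) = -168/187 + 2**(1/6)*uppergamma(11/6, 4)/4 + 732*2**(5/6)/187
F(8/3) = -264/475 + 2**(5/6)*uppergamma(19/6, 4)/16 + 4848*2**(1/6)/475
F(7/4) = -88/117 + 2**(3/4)*uppergamma(9/4, 4)/8 + 784*2**(1/4)/117

back out the shared t-power: t on [0, 1); 2*t + 1 on [1, 2); exp(-2*t) on [2, ∞)
decompose at 1, 2; ℳ[f](s) sums the 3 pieces' integrals
[0, 1) adds the kernel integral of t**(3/2)
piece [1, 2): integrate sqrt(t)*(2*t + 1) against the kernel
segment 2 to ∞ holds sqrt(t)*exp(-2*t); add its integral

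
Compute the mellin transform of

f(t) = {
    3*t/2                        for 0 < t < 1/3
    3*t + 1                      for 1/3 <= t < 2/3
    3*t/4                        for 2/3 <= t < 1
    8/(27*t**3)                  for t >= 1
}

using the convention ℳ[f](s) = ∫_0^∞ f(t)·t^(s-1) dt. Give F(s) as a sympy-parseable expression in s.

(270*2**s*s**2 - 702*2**s*s - 324*2**s + 49*3**s*s**2 - 275*3**s*s - 162*s**2 + 378*s + 324)/(108*3**s*s*(s**2 - 2*s - 3))
  -1 < Re(s) < 3

the common scale on t comes off first: t on [0, 1/2); 2*t + 1 on [1/2, 1); t/2 on [1, 3/2); …
slice at 1/3, 2/3, 1, transform all 4 pieces, and sum them
the [0, 1/3) slice contributes ∫ 3*t/2·t^(s-1) dt
between 1/3 and 2/3 the integrand is (3*t + 1)·t^(s-1)
[2/3, 1) adds the kernel integral of 3*t/4
segment [1, ∞) carries 8/(27*t**3); integrate it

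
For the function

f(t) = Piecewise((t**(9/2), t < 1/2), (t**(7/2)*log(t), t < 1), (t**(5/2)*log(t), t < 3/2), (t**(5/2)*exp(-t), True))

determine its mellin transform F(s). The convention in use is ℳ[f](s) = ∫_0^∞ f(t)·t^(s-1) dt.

strip the shared t-power: t**(5/2) on [0, 1/2); t**(3/2)*log(t) on [1/2, 1); sqrt(t)*log(t) on [1, 3/2); …
invert the shared t-power to get t**2 on [0, 1/2); t*log(t) on [1/2, 1); log(t) on [1, 3/2); …
slice at 1/2, 1, 3/2, transform all 4 pieces, and sum them
piece [0, 1/2): integrate t**(9/2) against the kernel
piece [1/2, 1): integrate t**(7/2)*log(t) against the kernel
segment 1 to 3/2 holds t**(5/2)*log(t); add its integral
∫ t**(5/2)*exp(-t)·t^(s-1) over [3/2, ∞)

2**(-s - 7/2)*(2**(s + 7/2)*(2*s + 5)**2*(2*s + 9)*(8*s + (2*s + 5)**2 + 24)*uppergamma(s + 5/2, 3/2) + 2**(s + 11/2)*(-2*s - 9)*(2*s + 5)**2 + 2**(s + 11/2)*(2*s + 9)*(8*s + (2*s + 5)**2 + 24) + 3**(s + 1/2)*(2*s + 5)*(2*s + 9)*(-36*log(2) + 36*log(3))*(8*s + (2*s + 5)**2 + 24) - 8*3**(s + 5/2)*(2*s + 9)*(8*s + (2*s + 5)**2 + 24) + (2*s + 5)**3*(2*s + 9)*log(4) + 4*(2*s + 5)**2*(2*s + 9)*log(2) + (2*s + 5)**2*(8*s + 36) + (2*s + 5)**2*(8*s + (2*s + 5)**2 + 24))/((2*s + 5)**2*(2*s + 9)*(8*s + (2*s + 5)**2 + 24))
  Re(s) > -9/2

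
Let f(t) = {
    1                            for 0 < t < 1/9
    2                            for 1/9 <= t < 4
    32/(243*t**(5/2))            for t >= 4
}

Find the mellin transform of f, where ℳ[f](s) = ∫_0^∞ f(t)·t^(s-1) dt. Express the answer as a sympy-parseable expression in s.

(970*6**(2*s)*s - 2430*6**(2*s) - 486*s + 1215)/(243*3**(2*s)*s*(2*s - 5))
  0 < Re(s) < 5/2

reversing the power substitution: 1 on [0, 1/3); 2 on [1/3, 2); 32/(243*t**5) on [2, ∞)
back out the common scale on t: 1 on [0, 1/2); 2 on [1/2, 3); t**(-5) on [3, ∞)
the shared t-power comes off first: t on [0, 1/2); 2*t on [1/2, 3); t**(-4) on [3, ∞)
treat the 3 regions marked off by 1/9, 4 separately and sum
piece [0, 1/9): integrate 1 against the kernel
over [1/9, 4), the kernel integral of 2 enters the sum
on [4, ∞): add ∫ 32/(243*t**(5/2))·t^(s-1) dt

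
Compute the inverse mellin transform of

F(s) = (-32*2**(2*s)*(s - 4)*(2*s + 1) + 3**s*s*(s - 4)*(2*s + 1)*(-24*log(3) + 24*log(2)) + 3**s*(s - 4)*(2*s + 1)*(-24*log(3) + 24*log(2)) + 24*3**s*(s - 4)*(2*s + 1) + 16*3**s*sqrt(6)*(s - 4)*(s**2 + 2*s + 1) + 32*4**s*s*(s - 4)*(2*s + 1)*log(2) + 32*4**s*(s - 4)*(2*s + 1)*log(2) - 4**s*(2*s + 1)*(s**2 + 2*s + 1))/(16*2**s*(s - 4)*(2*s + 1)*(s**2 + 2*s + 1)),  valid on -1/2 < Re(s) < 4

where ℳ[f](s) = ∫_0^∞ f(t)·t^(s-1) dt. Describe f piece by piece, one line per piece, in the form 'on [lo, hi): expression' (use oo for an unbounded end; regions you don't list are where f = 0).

slice at 3/2, 2, transform all 3 pieces, and sum them
over [0, 3/2), the kernel integral of sqrt(t) enters the sum
the [3/2, 2) slice contributes ∫ t*log(t)·t^(s-1) dt
piece [2, ∞): integrate t**(-4) against the kernel

on [0, 3/2): sqrt(t)
on [3/2, 2): t*log(t)
on [2, oo): t**(-4)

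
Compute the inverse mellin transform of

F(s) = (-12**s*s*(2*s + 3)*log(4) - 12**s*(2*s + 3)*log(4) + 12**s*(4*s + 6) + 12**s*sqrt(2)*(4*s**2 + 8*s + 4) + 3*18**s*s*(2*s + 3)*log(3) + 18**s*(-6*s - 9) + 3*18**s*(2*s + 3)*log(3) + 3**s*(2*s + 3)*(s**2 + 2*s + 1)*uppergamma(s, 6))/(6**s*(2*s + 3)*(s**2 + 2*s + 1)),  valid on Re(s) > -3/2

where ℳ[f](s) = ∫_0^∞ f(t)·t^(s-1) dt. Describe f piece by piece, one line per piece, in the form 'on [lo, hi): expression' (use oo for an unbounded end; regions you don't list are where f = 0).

decompose at 2, 3; ℳ[f](s) sums the 3 pieces' integrals
[0, 2) adds the kernel integral of t**(3/2)
over [2, 3), the kernel integral of t*log(t) enters the sum
∫ over [3, ∞) of exp(-2*t)·t^(s-1) joins the sum

on [0, 2): t**(3/2)
on [2, 3): t*log(t)
on [3, oo): exp(-2*t)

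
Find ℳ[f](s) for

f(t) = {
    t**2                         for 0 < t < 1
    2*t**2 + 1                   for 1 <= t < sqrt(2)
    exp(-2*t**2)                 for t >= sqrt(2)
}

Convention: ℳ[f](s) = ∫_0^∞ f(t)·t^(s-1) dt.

the power substitution comes off first: t on [0, 1); 2*t + 1 on [1, 2); exp(-2*t) on [2, ∞)
breakpoints 1, sqrt(2): one integral from each of the 3 segments
segment [0, 1) carries t**2; integrate it
∫ over [1, sqrt(2)) of (2*t**2 + 1)·t^(s-1) joins the sum
piece [sqrt(2), ∞): integrate exp(-2*t**2) against the kernel

(2**(s/2)*s*(s/2 + 1)*uppergamma(s/2, 4)/2 - 4**(s/2)*s - 4**(s/2) + 5*8**(s/2)*s/2 + 8**(s/2))/(4**(s/2)*s*(s/2 + 1))
  Re(s) > -2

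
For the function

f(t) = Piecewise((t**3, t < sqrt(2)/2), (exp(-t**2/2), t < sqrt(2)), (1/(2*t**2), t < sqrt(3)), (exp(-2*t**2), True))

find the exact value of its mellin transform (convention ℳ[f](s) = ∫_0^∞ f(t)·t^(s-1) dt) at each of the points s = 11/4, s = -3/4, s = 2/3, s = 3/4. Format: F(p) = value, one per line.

strip the power substitution: t**(3/2) on [0, 1/2); exp(-t/2) on [1/2, 2); 1/(2*t) on [2, 3); …
the 4 pieces separated at sqrt(2)/2, sqrt(2), sqrt(3) each add one integral
[0, sqrt(2)/2) adds the kernel integral of t**3
between sqrt(2)/2 and sqrt(2) the integrand is exp(-t**2/2)·t^(s-1)
∫ over [sqrt(2), sqrt(3)) of 1/(2*t**2)·t^(s-1) joins the sum
on [sqrt(3), ∞) integrate f = exp(-2*t**2) against the kernel

F(11/4) = -2*2**(3/8)/3 - 2**(3/8)*uppergamma(11/8, 1) + 2**(5/8)*uppergamma(11/8, 6)/8 + 2**(1/8)/46 + 2*3**(3/8)/3 + 2**(3/8)*uppergamma(11/8, 1/4)
F(-3/4) = -2**(5/8)*uppergamma(-3/8, 1)/4 - 2*3**(5/8)/99 + 2**(3/8)*uppergamma(-3/8, 6)/2 + 2**(5/8)/22 + 2**(7/8)/9 + 2**(5/8)*uppergamma(-3/8, 1/4)/4
F(2/3) = -3**(1/3)/8 - 2**(1/3)*uppergamma(1/3, 1)/2 + 2**(2/3)*uppergamma(1/3, 6)/4 + 3*2**(1/6)/44 + 3*2**(1/3)/16 + 2**(1/3)*uppergamma(1/3, 1/4)/2
F(3/4) = -2*3**(3/8)/15 - 2**(3/8)*uppergamma(3/8, 1)/2 + 2**(5/8)*uppergamma(3/8, 6)/4 + 2**(1/8)/15 + 2**(3/8)/5 + 2**(3/8)*uppergamma(3/8, 1/4)/2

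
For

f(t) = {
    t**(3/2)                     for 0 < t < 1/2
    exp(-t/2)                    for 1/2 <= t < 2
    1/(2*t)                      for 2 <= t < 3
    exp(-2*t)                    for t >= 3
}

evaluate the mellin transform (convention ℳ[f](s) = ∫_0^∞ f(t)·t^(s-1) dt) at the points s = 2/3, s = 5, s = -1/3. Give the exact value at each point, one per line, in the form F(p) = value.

F(2/3) = -3**(2/3)/2 - 2**(2/3)*uppergamma(2/3, 1) + 2**(1/3)*uppergamma(2/3, 6)/2 + 3*2**(5/6)/52 + 3*2**(2/3)/4 + 2**(2/3)*uppergamma(2/3, 1/4)
F(5) = -2080*exp(-1) + sqrt(2)/832 + 345*exp(-6)/4 + 65/8 + 7889*exp(-1/4)/8
F(-1/3) = -2**(2/3)*uppergamma(-1/3, 1)/2 - 3**(2/3)/24 + 2**(1/3)*uppergamma(-1/3, 6) + 3*2**(2/3)/32 + 3*2**(5/6)/14 + 2**(2/3)*uppergamma(-1/3, 1/4)/2

f breaks at 1/2, 2, 3 into 4 integrals to sum
segment 0 to 1/2 holds t**(3/2); add its integral
between 1/2 and 2 the integrand is exp(-t/2)·t^(s-1)
segment 2 to 3 holds 1/(2*t); add its integral
between 3 and ∞ the integrand is exp(-2*t)·t^(s-1)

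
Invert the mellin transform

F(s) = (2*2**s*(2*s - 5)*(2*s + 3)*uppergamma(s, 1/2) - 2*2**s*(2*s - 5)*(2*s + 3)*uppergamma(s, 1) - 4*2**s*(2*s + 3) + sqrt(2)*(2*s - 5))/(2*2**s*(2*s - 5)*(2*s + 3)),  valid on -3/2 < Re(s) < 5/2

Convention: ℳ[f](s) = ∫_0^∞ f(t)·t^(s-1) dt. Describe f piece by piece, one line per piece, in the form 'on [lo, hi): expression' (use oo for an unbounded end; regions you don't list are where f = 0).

treat the 3 regions marked off by 1/2, 1 separately and sum
segment 0 to 1/2 holds t**(3/2); add its integral
on [1/2, 1): add ∫ exp(-t)·t^(s-1) dt
for t in [1, ∞): the term is ∫ t**(-5/2)·t^(s-1)

on [0, 1/2): t**(3/2)
on [1/2, 1): exp(-t)
on [1, oo): t**(-5/2)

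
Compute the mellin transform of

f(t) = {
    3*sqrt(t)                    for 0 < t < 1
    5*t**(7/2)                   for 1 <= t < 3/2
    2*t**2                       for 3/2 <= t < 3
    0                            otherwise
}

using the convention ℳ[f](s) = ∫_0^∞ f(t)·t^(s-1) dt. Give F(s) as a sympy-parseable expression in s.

2*(3**(s + 2)*(2*s + 1)*(2*s + 7) - (3/2)**(s + 2)*(2*s + 1)*(2*s + 7) + 5*(3/2)**(s + 7/2)*(s + 2)*(2*s + 1) - 5*(s + 2)*(2*s + 1) + 3*(s + 2)*(2*s + 7))/((s + 2)*(2*s + 1)*(2*s + 7))
  Re(s) > -1/2

split f at 1, 3/2: ℳ[f](s) collects 3 kernel integrals
on [0, 1) integrate f = 3*sqrt(t) against the kernel
on [1, 3/2): add ∫ 5*t**(7/2)·t^(s-1) dt
segment [3/2, 3) carries 2*t**2; integrate it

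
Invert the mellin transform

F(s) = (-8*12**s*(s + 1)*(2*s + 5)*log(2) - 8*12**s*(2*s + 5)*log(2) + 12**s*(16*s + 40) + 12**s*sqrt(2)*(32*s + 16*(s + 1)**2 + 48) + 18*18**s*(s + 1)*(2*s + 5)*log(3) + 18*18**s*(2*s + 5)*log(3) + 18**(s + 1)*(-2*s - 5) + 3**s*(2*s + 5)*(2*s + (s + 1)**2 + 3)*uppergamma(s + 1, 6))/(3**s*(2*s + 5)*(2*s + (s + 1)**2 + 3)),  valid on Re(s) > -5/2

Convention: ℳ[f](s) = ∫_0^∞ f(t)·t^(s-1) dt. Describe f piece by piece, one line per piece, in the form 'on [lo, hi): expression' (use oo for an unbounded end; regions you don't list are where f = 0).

the shared t-power comes off first: sqrt(2)*t**(3/2)/4 on [0, 4); t*log(t/2)/2 on [4, 6); exp(-t) on [6, ∞)
strip the common scale on t: t**(3/2) on [0, 2); t*log(t) on [2, 3); exp(-2*t) on [3, ∞)
slice at 4, 6, transform all 3 pieces, and sum them
∫ over [0, 4) of sqrt(2)*t**(5/2)/4·t^(s-1) joins the sum
between 4 and 6 the integrand is t**2*log(t/2)/2·t^(s-1)
the [6, ∞) slice contributes ∫ t*exp(-t)·t^(s-1) dt

on [0, 4): sqrt(2)*t**(5/2)/4
on [4, 6): t**2*log(t/2)/2
on [6, oo): t*exp(-t)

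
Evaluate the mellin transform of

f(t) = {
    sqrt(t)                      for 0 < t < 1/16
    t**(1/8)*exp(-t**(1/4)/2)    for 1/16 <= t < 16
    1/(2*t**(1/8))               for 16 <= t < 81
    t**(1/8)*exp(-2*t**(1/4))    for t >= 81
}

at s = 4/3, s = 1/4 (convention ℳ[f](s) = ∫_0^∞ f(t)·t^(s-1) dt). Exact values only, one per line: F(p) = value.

F(4/3) = -128*2**(5/6)*uppergamma(35/6, 1) - 192*2**(5/6)/29 + 3*2**(2/3)/1408 + 2**(1/6)*uppergamma(35/6, 6)/16 + 972*3**(5/6)/29 + 128*2**(5/6)*uppergamma(35/6, 1/4)
F(1/4) = -4*sqrt(2) - 8*sqrt(2)*exp(-1) - 4*sqrt(2)*sqrt(pi)*erfc(1) + sqrt(2)*sqrt(pi)*erfc(sqrt(6))/2 + 2*sqrt(3)*exp(-6) + 1/6 + 4*sqrt(2)*exp(-1/4) + 4*sqrt(2)*sqrt(pi)*erfc(1/2) + 4*sqrt(3)

undo the power substitution: t on [0, 1/4); t**(1/4)*exp(-sqrt(t)/2) on [1/4, 4); 1/(2*t**(1/4)) on [4, 9); …
reversing the power substitution: t**2 on [0, 1/2); sqrt(t)*exp(-t/2) on [1/2, 2); 1/(2*sqrt(t)) on [2, 3); …
back out the shared t-power: t**(3/2) on [0, 1/2); exp(-t/2) on [1/2, 2); 1/(2*t) on [2, 3); …
cuts at 1/16, 16, 81: linearity sums the 4 kernel integrals
∫ sqrt(t)·t^(s-1) over [0, 1/16)
the [1/16, 16) slice contributes ∫ t**(1/8)*exp(-t**(1/4)/2)·t^(s-1) dt
over [16, 81), the kernel integral of 1/(2*t**(1/8)) enters the sum
over [81, ∞), the kernel integral of t**(1/8)*exp(-2*t**(1/4)) enters the sum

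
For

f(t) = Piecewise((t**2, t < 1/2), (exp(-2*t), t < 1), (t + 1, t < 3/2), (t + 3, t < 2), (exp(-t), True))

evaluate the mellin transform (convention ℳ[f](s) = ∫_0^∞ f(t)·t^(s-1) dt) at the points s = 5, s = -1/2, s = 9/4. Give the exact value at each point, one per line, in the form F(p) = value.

treat the 5 regions marked off by 1/2, 1, 3/2, 2 separately and sum
for t in [0, 1/2): the term is ∫ t**2·t^(s-1)
segment [1/2, 1) carries exp(-2*t); integrate it
over [1, 3/2), the kernel integral of (t + 1) enters the sum
on [3/2, 2) integrate f = (t + 3) against the kernel
on [2, ∞): add ∫ exp(-t)·t^(s-1) dt

F(5) = (9100*E + 729120 + 118557*exp(2))*exp(-2)/4480
F(-1/2) = sqrt(2)*(3*sqrt(2)*(-2 - 2*sqrt(pi)*exp(2)*erfc(sqrt(2)) + sqrt(2)) + 12*E + (-5 - 12*sqrt(pi)*erfc(1) + 12*sqrt(pi)*erfc(sqrt(2)) + 8*sqrt(3))*exp(2))*exp(-2)/6
F(9/4) = 2**(3/4)*(-15912*3**(1/4) - 5984*2**(1/4) - 1989*uppergamma(9/4, 2) + 117 + 1989*uppergamma(9/4, 1) + 7956*2**(1/4)*uppergamma(9/4, 2) + 62016*sqrt(2))/15912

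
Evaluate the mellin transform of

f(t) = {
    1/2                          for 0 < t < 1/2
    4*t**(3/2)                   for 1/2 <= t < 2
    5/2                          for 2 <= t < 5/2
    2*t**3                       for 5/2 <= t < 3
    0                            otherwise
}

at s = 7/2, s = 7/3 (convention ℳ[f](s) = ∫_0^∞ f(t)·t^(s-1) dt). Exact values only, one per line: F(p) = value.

split f at 1/2, 2, 5/2: ℳ[f](s) collects 4 kernel integrals
on [0, 1/2) integrate f = 1/2 against the kernel
for t in [1/2, 2): the term is ∫ 4*t**(3/2)·t^(s-1)
on [2, 5/2): add ∫ 5/2·t^(s-1) dt
over [5/2, 3), the kernel integral of 2*t**3 enters the sum

F(7/2) = -93125*sqrt(10)/2912 - 639*sqrt(2)/112 + 1023/40 + 2916*sqrt(3)/13
F(7/3) = 3*2**(2/3)*(-411125*5**(1/3) - 58880*2**(2/3) - 896*sqrt(2) + 736 + 229376*2**(1/6) + 1251936*6**(1/3))/82432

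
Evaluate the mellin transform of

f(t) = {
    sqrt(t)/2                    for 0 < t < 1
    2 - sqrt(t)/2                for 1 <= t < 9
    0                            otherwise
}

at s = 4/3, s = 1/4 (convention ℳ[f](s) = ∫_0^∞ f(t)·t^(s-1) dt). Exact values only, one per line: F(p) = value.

remove the power substitution first: t/2 on [0, 1); 2 - t/2 on [1, 3)
reversing the common scale on t: t on [0, 1/2); 2 - t on [1/2, 3/2)
linearity at 1 turns ℳ[f](s) into 2 summed integrals
∫ sqrt(t)/2·t^(s-1) over [0, 1)
on [1, 9): add ∫ (2 - sqrt(t)/2)·t^(s-1) dt

F(4/3) = -21/22 + 135*3**(2/3)/22
F(1/4) = -20/3 + 6*sqrt(3)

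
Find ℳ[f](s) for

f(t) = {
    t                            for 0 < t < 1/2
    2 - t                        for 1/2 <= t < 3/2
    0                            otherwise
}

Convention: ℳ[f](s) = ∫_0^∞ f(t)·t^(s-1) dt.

(3**s*s + 4*3**s - 2*s - 4)/(2*2**s*s*(s + 1))
  Re(s) > -1

integrate the 2 segments split at 1/2, then add the results
piece [0, 1/2): integrate t against the kernel
on [1/2, 3/2): add ∫ (2 - t)·t^(s-1) dt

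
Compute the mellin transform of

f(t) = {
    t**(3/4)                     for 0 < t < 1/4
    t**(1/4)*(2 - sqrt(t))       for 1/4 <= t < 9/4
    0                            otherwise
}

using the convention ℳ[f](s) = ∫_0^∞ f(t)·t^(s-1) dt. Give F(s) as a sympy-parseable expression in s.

invert the power substitution to get t**(3/2) on [0, 1/2); sqrt(t)*(2 - t) on [1/2, 3/2)
peel off the shared t-power: t on [0, 1/2); 2 - t on [1/2, 3/2)
the 2 pieces separated at 1/4 each add one integral
∫ t**(3/4)·t^(s-1) over [0, 1/4)
between 1/4 and 9/4 the integrand is t**(1/4)*(2 - sqrt(t))·t^(s-1)

2**(1/2 - 2*s)*(3**(2*s + 1/2)*(4*s + 1) + 8*3**(2*s + 1/2) - 8*s - 10)/((4*s + 1)*(4*s + 3))
  Re(s) > -3/4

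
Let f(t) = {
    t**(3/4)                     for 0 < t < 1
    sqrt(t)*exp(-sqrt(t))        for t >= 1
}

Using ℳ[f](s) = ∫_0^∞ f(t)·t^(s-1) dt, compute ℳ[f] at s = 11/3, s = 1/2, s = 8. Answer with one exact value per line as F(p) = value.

F(11/3) = 12/53 + 2*uppergamma(25/3, 1)
F(1/2) = 4/5 + 4*exp(-1)
F(8) = 4/35 + 113748079106434*exp(-1)

invert the power substitution to get t**(3/2) on [0, 1); t*exp(-t) on [1, ∞)
peel off the shared t-power: sqrt(t) on [0, 1); exp(-t) on [1, ∞)
slice at 1, transform all 2 pieces, and sum them
segment [0, 1) carries t**(3/4); integrate it
∫ over [1, ∞) of sqrt(t)*exp(-sqrt(t))·t^(s-1) joins the sum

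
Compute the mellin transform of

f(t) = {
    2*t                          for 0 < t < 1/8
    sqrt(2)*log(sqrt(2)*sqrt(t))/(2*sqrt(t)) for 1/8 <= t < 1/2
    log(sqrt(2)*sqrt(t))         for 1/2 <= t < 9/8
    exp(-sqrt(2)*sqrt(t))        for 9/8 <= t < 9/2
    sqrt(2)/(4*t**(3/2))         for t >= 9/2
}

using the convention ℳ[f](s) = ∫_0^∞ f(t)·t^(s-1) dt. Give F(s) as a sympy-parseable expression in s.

peel off the common scale on t: t on [0, 1/4); log(sqrt(t))/sqrt(t) on [1/4, 1); log(sqrt(t)) on [1, 9/4); …
remove the power substitution first: t**2 on [0, 1/2); log(t)/t on [1/2, 1); log(t) on [1, 3/2); …
linearity at 1/8, 1/2, 9/8, 9/2 turns ℳ[f](s) into 5 summed integrals
piece [0, 1/8): integrate 2*t against the kernel
over [1/8, 1/2), the kernel integral of sqrt(2)*log(sqrt(2)*sqrt(t))/(2*sqrt(t)) enters the sum
∫ log(sqrt(2)*sqrt(t))·t^(s-1) over [1/2, 9/8)
piece [9/8, 9/2): integrate exp(-sqrt(2)*sqrt(t)) against the kernel
the [9/2, ∞) slice contributes ∫ sqrt(2)/(4*t**(3/2))·t^(s-1) dt

(432*2**(2*s)*s**2*(2*s - 3)*(2*s + 2)*(4*s**2 - 4*s + 1)*uppergamma(2*s, 3/2) - 432*2**(2*s)*s**2*(2*s - 3)*(2*s + 2)*(4*s**2 - 4*s + 1)*uppergamma(2*s, 3) - 432*2**(2*s)*s**2*(2*s - 3)*(2*s + 2) + 108*2**(2*s)*(2*s - 3)*(2*s + 2)*(4*s**2 - 4*s + 1) - 216*3**(2*s)*s*(2*s - 3)*(2*s + 2)*(4*s**2 - 4*s + 1)*log(2) + 216*3**(2*s)*s*(2*s - 3)*(2*s + 2)*(4*s**2 - 4*s + 1)*log(3) - 108*3**(2*s)*(2*s - 3)*(2*s + 2)*(4*s**2 - 4*s + 1) - 16*6**(2*s)*s**2*(2*s + 2)*(4*s**2 - 4*s + 1) + 1728*s**3*(2*s - 3)*(2*s + 2)*log(2) - 864*s**2*(2*s - 3)*(2*s + 2)*log(2) + 864*s**2*(2*s - 3)*(2*s + 2) + 108*s**2*(2*s - 3)*(4*s**2 - 4*s + 1))/(216*2**(3*s)*s**2*(2*s - 3)*(2*s + 2)*(4*s**2 - 4*s + 1))
  -1 < Re(s) < 3/2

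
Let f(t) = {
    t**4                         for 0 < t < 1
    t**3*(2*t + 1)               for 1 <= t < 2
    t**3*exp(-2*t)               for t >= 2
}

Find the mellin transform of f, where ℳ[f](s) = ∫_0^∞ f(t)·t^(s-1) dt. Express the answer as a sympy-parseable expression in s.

(320*2**(2*s)*(s + 3) + 64*2**(2*s) - 16*2**s*(s + 3) - 8*2**s + (s + 3)*(s + 4)*uppergamma(s + 3, 4))/(8*2**s*(s + 3)*(s + 4))
  Re(s) > -4

reversing the shared t-power: t**2 on [0, 1); t*(2*t + 1) on [1, 2); t*exp(-2*t) on [2, ∞)
undo the shared t-power: t on [0, 1); 2*t + 1 on [1, 2); exp(-2*t) on [2, ∞)
the 3 pieces separated at 1, 2 each add one integral
for t in [0, 1): the term is ∫ t**4·t^(s-1)
[1, 2) adds the kernel integral of t**3*(2*t + 1)
[2, ∞) adds the kernel integral of t**3*exp(-2*t)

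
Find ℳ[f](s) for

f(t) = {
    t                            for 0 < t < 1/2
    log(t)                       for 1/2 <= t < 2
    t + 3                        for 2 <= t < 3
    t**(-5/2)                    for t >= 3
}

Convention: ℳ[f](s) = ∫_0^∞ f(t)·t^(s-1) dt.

along the cuts 1/2, 2, 3, ℳ[f](s) splits into 4 integrals
the [0, 1/2) slice contributes ∫ t·t^(s-1) dt
piece [1/2, 2): integrate log(t) against the kernel
on [2, 3): add ∫ (t + 3)·t^(s-1) dt
for t in [3, ∞): the term is ∫ t**(-5/2)·t^(s-1)

(-270*2**(2*s)*s**2*(2*s - 5) + 54*2**(2*s)*s*(s + 1)*(2*s - 5)*log(2) - 162*2**(2*s)*s*(2*s - 5) - 54*2**(2*s)*(s + 1)*(2*s - 5) - 4*sqrt(3)*6**s*s**2*(s + 1) + 324*6**s*s**2*(2*s - 5) + 162*6**s*s*(2*s - 5) + 27*s**2*(2*s - 5) + 54*s*(s + 1)*(2*s - 5)*log(2) + (2*s - 5)*(54*s + 54))/(54*2**s*s**2*(s + 1)*(2*s - 5))
  -1 < Re(s) < 5/2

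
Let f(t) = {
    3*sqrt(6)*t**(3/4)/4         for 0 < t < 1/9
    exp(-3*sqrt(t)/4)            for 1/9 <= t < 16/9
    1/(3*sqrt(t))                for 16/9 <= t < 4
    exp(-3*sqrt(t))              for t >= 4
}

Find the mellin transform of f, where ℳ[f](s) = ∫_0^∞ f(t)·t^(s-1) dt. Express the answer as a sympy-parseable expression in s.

peel off the power substitution: 3*sqrt(6)*t**(3/2)/4 on [0, 1/3); exp(-3*t/4) on [1/3, 4/3); 1/(3*t) on [4/3, 2); …
strip the common scale on t: t**(3/2) on [0, 1/2); exp(-t/2) on [1/2, 2); 1/(2*t) on [2, 3); …
split f at 1/9, 16/9, 4: ℳ[f](s) collects 4 kernel integrals
piece [0, 1/9): integrate 3*sqrt(6)*t**(3/4)/4 against the kernel
piece [1/9, 16/9): integrate exp(-3*sqrt(t)/4) against the kernel
on [16/9, 4): add ∫ 1/(3*sqrt(t))·t^(s-1) dt
∫ over [4, ∞) of exp(-3*sqrt(t))·t^(s-1) joins the sum

(2*1296**s*(4*s + 3) + 12*576**s*(2*s - 1)*(4*s + 3)*uppergamma(2*s, 1/4) - 12*576**s*(2*s - 1)*(4*s + 3)*uppergamma(2*s, 1) - 3*576**s*(4*s + 3) + 12*6**(2*s)*(2*s - 1)*(4*s + 3)*uppergamma(2*s, 6) + 6*sqrt(2)*6**(2*s)*(2*s - 1))/(6*324**s*(2*s - 1)*(4*s + 3))
  Re(s) > -3/4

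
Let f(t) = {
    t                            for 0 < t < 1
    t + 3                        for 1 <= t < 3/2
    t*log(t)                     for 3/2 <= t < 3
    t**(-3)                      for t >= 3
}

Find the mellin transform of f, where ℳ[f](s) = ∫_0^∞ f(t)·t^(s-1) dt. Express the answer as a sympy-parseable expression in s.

(-162*2**s*s*(s - 3)*(s**2 + 2*s + 1) - 162*2**s*(s - 3)*(s**2 + 2*s + 1) - 81*3**s*s**2*(s - 3)*(s + 1)*log(3) + 81*3**s*s**2*(s - 3)*(s + 1)*log(2) - 81*3**s*s*(s - 3)*(s + 1)*log(3) + 81*3**s*s*(s - 3)*(s + 1)*log(2) + 81*3**s*s*(s - 3)*(s + 1) + 243*3**s*s*(s - 3)*(s**2 + 2*s + 1) + 162*3**s*(s - 3)*(s**2 + 2*s + 1) + 162*6**s*s**2*(s - 3)*(s + 1)*log(3) - 162*6**s*s*(s - 3)*(s + 1) + 162*6**s*s*(s - 3)*(s + 1)*log(3) - 2*6**s*s*(s + 1)*(s**2 + 2*s + 1))/(54*2**s*s*(s - 3)*(s + 1)*(s**2 + 2*s + 1))
  -1 < Re(s) < 3

split f at 1, 3/2, 3: ℳ[f](s) collects 4 kernel integrals
[0, 1) adds the kernel integral of t
∫ (t + 3)·t^(s-1) over [1, 3/2)
for t in [3/2, 3): the term is ∫ t*log(t)·t^(s-1)
∫ over [3, ∞) of t**(-3)·t^(s-1) joins the sum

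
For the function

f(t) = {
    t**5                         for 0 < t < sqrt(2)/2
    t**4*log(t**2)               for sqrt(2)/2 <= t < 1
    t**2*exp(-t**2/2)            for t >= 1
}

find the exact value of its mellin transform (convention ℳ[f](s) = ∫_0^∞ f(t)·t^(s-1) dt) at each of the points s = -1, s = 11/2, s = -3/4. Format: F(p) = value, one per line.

remove the power substitution first: t**(5/2) on [0, 1/2); t**2*log(t) on [1/2, 1); t*exp(-t/2) on [1, ∞)
the shared t-power comes off first: t**(3/2) on [0, 1/2); t*log(t) on [1/2, 1); exp(-t/2) on [1, ∞)
the 3 pieces separated at sqrt(2)/2, 1 each add one integral
over [0, sqrt(2)/2), the kernel integral of t**5 enters the sum
segment sqrt(2)/2 to 1 holds t**4*log(t**2); add its integral
∫ over [1, ∞) of t**2*exp(-t**2/2)·t^(s-1) joins the sum

F(-1) = sqrt(2)*(-23*sqrt(2) + 16 + 24*log(2) + 144*sqrt(pi)*erfc(sqrt(2)/2))/288
F(11/2) = 2**(1/4)*(-2688*2**(3/4) + 168 + 361*sqrt(2) + 798*log(2) + 970368*sqrt(2)*uppergamma(15/4, 1/2))/242592
F(-3/4) = 2**(3/8)*(-544*2**(5/8) + 169*sqrt(2) + 272 + 442*log(2) + 2873*2**(1/4)*uppergamma(5/8, 1/2))/5746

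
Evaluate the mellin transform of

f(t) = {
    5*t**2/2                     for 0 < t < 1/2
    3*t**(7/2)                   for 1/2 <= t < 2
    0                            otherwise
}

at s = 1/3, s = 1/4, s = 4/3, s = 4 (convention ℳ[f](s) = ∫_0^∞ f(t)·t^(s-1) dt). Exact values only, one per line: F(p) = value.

F(1/3) = -9*2**(1/6)/184 + 15*2**(2/3)/112 + 144*2**(5/6)/23
F(1/4) = 2**(1/4)*(-9 + 1177*sqrt(2))/180
F(4/3) = -9*2**(1/6)/464 + 3*2**(2/3)/64 + 288*2**(5/6)/29
F(4) = 5/768 + 32767*sqrt(2)/640

split f at 1/2: ℳ[f](s) collects 2 kernel integrals
between 0 and 1/2 the integrand is 5*t**2/2·t^(s-1)
between 1/2 and 2 the integrand is 3*t**(7/2)·t^(s-1)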